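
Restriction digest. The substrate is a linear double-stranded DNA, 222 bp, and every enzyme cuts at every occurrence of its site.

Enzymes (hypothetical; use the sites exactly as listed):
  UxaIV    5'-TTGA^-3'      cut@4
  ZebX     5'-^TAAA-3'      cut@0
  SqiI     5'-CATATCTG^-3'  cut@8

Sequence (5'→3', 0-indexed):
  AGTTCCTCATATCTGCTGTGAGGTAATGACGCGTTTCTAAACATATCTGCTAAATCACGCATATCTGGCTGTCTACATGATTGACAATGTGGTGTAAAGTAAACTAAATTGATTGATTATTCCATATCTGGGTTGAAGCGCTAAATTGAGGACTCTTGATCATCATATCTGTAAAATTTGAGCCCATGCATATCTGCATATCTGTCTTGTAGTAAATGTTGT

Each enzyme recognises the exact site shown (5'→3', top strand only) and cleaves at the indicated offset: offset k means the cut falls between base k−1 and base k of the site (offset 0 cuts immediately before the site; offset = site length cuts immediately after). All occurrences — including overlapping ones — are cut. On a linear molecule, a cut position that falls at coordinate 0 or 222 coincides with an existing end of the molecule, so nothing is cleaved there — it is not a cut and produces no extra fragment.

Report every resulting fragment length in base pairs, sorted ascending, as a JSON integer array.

Per-enzyme occurrences:
  UxaIV (TTGA, off=4): starts [80, 108, 112, 132, 145, 155, 177] → cuts [84, 112, 116, 136, 149, 159, 181]
  ZebX (TAAA, off=0): starts [37, 50, 94, 99, 104, 141, 171, 212] → cuts [37, 50, 94, 99, 104, 141, 171, 212]
  SqiI (CATATCTG, off=8): starts [7, 41, 59, 122, 163, 188, 196] → cuts [15, 49, 67, 130, 171, 196, 204]

All cut coordinates (distinct, sorted): [15, 37, 49, 50, 67, 84, 94, 99, 104, 112, 116, 130, 136, 141, 149, 159, 171, 181, 196, 204, 212]

Fragments:
  [0,15): 15 bp
  [15,37): 22 bp
  [37,49): 12 bp
  [49,50): 1 bp
  [50,67): 17 bp
  [67,84): 17 bp
  [84,94): 10 bp
  [94,99): 5 bp
  [99,104): 5 bp
  [104,112): 8 bp
  [112,116): 4 bp
  [116,130): 14 bp
  [130,136): 6 bp
  [136,141): 5 bp
  [141,149): 8 bp
  [149,159): 10 bp
  [159,171): 12 bp
  [171,181): 10 bp
  [181,196): 15 bp
  [196,204): 8 bp
  [204,212): 8 bp
  [212,222): 10 bp

[1,4,5,5,5,6,8,8,8,8,10,10,10,10,12,12,14,15,15,17,17,22]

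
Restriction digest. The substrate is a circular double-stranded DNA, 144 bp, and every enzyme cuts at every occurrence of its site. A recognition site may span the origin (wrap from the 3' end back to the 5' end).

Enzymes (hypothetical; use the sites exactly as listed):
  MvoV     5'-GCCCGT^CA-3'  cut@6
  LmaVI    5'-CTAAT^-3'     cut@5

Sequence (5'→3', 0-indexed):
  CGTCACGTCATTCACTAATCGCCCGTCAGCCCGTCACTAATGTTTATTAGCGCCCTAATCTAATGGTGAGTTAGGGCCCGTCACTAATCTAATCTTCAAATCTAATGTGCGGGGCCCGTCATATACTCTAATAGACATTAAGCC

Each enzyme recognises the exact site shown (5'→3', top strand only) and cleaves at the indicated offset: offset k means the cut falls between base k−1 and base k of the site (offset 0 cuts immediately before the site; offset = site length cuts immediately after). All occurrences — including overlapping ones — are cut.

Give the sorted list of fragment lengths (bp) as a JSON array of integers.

[5,5,7,7,7,8,13,13,13,15,16,17,18]

Per-enzyme occurrences:
  MvoV GCCCGTCA/6: at [20, 28, 75, 113, 141] ⇒ [3, 26, 34, 81, 119]
  LmaVI CTAAT/5: at [14, 36, 54, 59, 83, 88, 101, 127] ⇒ [19, 41, 59, 64, 88, 93, 106, 132]

Pooled cuts: [3, 19, 26, 34, 41, 59, 64, 81, 88, 93, 106, 119, 132]

Fragments:
  3→19: 16 bp
  19→26: 7 bp
  26→34: 8 bp
  34→41: 7 bp
  41→59: 18 bp
  59→64: 5 bp
  64→81: 17 bp
  81→88: 7 bp
  88→93: 5 bp
  93→106: 13 bp
  106→119: 13 bp
  119→132: 13 bp
  132→3 (wrap): 144-132+3 = 15 bp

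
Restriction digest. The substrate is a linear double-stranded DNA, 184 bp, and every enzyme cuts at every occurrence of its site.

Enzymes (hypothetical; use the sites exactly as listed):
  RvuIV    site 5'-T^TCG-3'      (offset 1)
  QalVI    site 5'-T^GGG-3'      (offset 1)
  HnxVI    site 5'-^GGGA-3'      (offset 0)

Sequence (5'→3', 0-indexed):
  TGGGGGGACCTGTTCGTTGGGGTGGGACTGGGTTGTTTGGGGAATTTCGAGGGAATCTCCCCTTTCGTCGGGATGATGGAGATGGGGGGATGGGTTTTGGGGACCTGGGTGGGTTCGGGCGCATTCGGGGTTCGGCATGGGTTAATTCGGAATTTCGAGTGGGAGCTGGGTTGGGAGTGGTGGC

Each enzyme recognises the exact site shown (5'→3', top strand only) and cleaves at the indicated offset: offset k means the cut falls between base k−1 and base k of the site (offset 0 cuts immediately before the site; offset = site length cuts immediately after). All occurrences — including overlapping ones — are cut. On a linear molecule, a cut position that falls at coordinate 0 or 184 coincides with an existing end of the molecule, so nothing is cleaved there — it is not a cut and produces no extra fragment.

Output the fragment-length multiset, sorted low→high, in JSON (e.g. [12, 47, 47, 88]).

[1,1,1,3,3,4,4,4,5,5,5,5,5,6,6,7,7,7,7,7,7,8,8,9,9,10,12,14,14]

Scan for sites:
  RvuIV TTCG/1: at [12, 45, 63, 113, 123, 130, 145, 153] ⇒ [13, 46, 64, 114, 124, 131, 146, 154]
  QalVI TGGG/1: at [0, 17, 22, 28, 37, 82, 90, 97, 105, 109, 137, 159, 166, 171] ⇒ [1, 18, 23, 29, 38, 83, 91, 98, 106, 110, 138, 160, 167, 172]
  HnxVI GGGA/0: at [4, 23, 39, 50, 69, 86, 99, 160, 172] ⇒ [4, 23, 39, 50, 69, 86, 99, 160, 172]

All cut coordinates (distinct, sorted): [1, 4, 13, 18, 23, 29, 38, 39, 46, 50, 64, 69, 83, 86, 91, 98, 99, 106, 110, 114, 124, 131, 138, 146, 154, 160, 167, 172]

Fragments:
  [0,1): 1 bp
  [1,4): 3 bp
  [4,13): 9 bp
  [13,18): 5 bp
  [18,23): 5 bp
  [23,29): 6 bp
  [29,38): 9 bp
  [38,39): 1 bp
  [39,46): 7 bp
  [46,50): 4 bp
  [50,64): 14 bp
  [64,69): 5 bp
  [69,83): 14 bp
  [83,86): 3 bp
  [86,91): 5 bp
  [91,98): 7 bp
  [98,99): 1 bp
  [99,106): 7 bp
  [106,110): 4 bp
  [110,114): 4 bp
  [114,124): 10 bp
  [124,131): 7 bp
  [131,138): 7 bp
  [138,146): 8 bp
  [146,154): 8 bp
  [154,160): 6 bp
  [160,167): 7 bp
  [167,172): 5 bp
  [172,184): 12 bp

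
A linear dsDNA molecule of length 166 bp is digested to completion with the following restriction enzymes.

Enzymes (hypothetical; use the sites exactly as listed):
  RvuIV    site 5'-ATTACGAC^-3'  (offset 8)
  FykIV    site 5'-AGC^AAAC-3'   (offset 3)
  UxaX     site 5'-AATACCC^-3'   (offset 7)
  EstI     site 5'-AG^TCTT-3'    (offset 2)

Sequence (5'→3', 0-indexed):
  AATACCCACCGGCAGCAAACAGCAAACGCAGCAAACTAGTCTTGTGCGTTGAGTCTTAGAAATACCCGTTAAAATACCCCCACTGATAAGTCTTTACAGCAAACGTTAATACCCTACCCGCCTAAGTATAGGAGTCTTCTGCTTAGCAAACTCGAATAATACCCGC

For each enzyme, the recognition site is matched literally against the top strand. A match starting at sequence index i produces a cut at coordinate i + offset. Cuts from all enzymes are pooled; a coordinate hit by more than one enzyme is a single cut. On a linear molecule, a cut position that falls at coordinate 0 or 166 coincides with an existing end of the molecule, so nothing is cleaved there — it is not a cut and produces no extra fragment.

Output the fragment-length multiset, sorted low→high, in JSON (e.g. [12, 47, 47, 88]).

Scan for sites:
  RvuIV (ATTACGAC, off=8): no sites
  FykIV (AGCAAAC, off=3): starts [13, 20, 29, 97, 144] → cuts [16, 23, 32, 100, 147]
  UxaX (AATACCC, off=7): starts [0, 60, 72, 107, 157] → cuts [7, 67, 79, 114, 164]
  EstI (AGTCTT, off=2): starts [37, 51, 88, 132] → cuts [39, 53, 90, 134]

Pooled cuts: [7, 16, 23, 32, 39, 53, 67, 79, 90, 100, 114, 134, 147, 164]

Fragment lengths:
  [0,7): 7 bp
  [7,16): 9 bp
  [16,23): 7 bp
  [23,32): 9 bp
  [32,39): 7 bp
  [39,53): 14 bp
  [53,67): 14 bp
  [67,79): 12 bp
  [79,90): 11 bp
  [90,100): 10 bp
  [100,114): 14 bp
  [114,134): 20 bp
  [134,147): 13 bp
  [147,164): 17 bp
  [164,166): 2 bp

[2,7,7,7,9,9,10,11,12,13,14,14,14,17,20]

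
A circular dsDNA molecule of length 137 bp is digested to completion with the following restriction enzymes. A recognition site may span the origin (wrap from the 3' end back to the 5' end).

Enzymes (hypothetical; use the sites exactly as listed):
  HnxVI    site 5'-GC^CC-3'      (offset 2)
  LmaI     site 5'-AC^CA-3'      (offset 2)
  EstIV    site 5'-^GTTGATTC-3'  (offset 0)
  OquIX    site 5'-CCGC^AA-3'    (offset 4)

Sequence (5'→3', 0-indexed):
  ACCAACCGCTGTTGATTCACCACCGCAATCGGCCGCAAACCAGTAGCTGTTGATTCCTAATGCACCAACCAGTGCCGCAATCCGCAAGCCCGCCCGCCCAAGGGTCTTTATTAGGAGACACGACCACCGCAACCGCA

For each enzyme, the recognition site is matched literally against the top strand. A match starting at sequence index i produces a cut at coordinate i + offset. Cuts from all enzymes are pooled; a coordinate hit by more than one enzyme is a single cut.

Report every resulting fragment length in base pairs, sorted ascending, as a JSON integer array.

Site scan:
  HnxVI (GCCC, off=2): starts [87, 91, 95] → cuts [89, 93, 97]
  LmaI (ACCA, off=2): starts [0, 18, 38, 63, 67, 122] → cuts [2, 20, 40, 65, 69, 124]
  EstIV (GTTGATTC, off=0): starts [10, 48] → cuts [10, 48]
  OquIX (CCGCAA, off=4): starts [22, 32, 74, 81, 126, 132] → cuts [26, 36, 78, 85, 130, 136]

Pooled cuts: [2, 10, 20, 26, 36, 40, 48, 65, 69, 78, 85, 89, 93, 97, 124, 130, 136]

Fragment lengths:
  2→10: 8 bp
  10→20: 10 bp
  20→26: 6 bp
  26→36: 10 bp
  36→40: 4 bp
  40→48: 8 bp
  48→65: 17 bp
  65→69: 4 bp
  69→78: 9 bp
  78→85: 7 bp
  85→89: 4 bp
  89→93: 4 bp
  93→97: 4 bp
  97→124: 27 bp
  124→130: 6 bp
  130→136: 6 bp
  136→2 (wrap): 137-136+2 = 3 bp

[3,4,4,4,4,4,6,6,6,7,8,8,9,10,10,17,27]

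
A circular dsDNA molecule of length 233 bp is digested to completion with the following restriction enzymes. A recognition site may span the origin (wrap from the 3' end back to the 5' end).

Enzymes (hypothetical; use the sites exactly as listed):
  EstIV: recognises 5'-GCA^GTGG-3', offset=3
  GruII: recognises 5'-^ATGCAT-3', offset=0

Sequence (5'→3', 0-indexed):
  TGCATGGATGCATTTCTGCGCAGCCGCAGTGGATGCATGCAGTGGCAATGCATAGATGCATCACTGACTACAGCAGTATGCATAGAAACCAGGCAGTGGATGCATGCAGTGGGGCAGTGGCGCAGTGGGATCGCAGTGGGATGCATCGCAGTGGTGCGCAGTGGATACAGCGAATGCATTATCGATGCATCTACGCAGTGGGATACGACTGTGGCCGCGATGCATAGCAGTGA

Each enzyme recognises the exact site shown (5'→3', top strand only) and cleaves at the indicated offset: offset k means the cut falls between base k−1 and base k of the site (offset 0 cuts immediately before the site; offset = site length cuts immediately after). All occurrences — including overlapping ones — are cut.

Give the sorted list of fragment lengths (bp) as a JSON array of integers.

[4,4,5,6,8,8,8,8,9,9,10,10,11,11,13,13,13,18,21,22,22]

Scan for sites:
  EstIV (GCAGTGG, off=3): starts [25, 38, 92, 105, 113, 121, 132, 147, 157, 194] → cuts [28, 41, 95, 108, 116, 124, 135, 150, 160, 197]
  GruII (ATGCAT, off=0): starts [7, 32, 47, 55, 77, 99, 140, 173, 184, 219, 232] → cuts [7, 32, 47, 55, 77, 99, 140, 173, 184, 219, 232]

Pooled cuts: [7, 28, 32, 41, 47, 55, 77, 95, 99, 108, 116, 124, 135, 140, 150, 160, 173, 184, 197, 219, 232]

Fragments:
  7→28: 21 bp
  28→32: 4 bp
  32→41: 9 bp
  41→47: 6 bp
  47→55: 8 bp
  55→77: 22 bp
  77→95: 18 bp
  95→99: 4 bp
  99→108: 9 bp
  108→116: 8 bp
  116→124: 8 bp
  124→135: 11 bp
  135→140: 5 bp
  140→150: 10 bp
  150→160: 10 bp
  160→173: 13 bp
  173→184: 11 bp
  184→197: 13 bp
  197→219: 22 bp
  219→232: 13 bp
  232→7 (wrap): 233-232+7 = 8 bp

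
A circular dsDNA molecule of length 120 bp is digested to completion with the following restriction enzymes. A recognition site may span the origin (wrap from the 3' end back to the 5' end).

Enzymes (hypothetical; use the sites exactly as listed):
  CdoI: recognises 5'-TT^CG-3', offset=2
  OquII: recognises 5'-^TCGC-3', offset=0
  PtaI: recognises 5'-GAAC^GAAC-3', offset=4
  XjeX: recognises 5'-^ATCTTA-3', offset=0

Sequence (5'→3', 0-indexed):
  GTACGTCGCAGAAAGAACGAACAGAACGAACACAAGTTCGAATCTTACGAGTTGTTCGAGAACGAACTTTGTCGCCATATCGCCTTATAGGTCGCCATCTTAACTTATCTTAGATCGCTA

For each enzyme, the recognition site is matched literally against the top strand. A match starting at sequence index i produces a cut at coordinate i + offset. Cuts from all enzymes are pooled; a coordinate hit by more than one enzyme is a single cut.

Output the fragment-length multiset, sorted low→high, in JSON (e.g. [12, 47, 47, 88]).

Per-enzyme occurrences:
  CdoI TTCG/2: at [36, 54] ⇒ [38, 56]
  OquII TCGC/0: at [5, 71, 79, 91, 114] ⇒ [5, 71, 79, 91, 114]
  PtaI GAACGAAC/4: at [14, 23, 59] ⇒ [18, 27, 63]
  XjeX ATCTTA/0: at [41, 96, 106] ⇒ [41, 96, 106]

All cut coordinates (distinct, sorted): [5, 18, 27, 38, 41, 56, 63, 71, 79, 91, 96, 106, 114]

Fragments:
  5→18: 13 bp
  18→27: 9 bp
  27→38: 11 bp
  38→41: 3 bp
  41→56: 15 bp
  56→63: 7 bp
  63→71: 8 bp
  71→79: 8 bp
  79→91: 12 bp
  91→96: 5 bp
  96→106: 10 bp
  106→114: 8 bp
  114→5 (wrap): 120-114+5 = 11 bp

[3,5,7,8,8,8,9,10,11,11,12,13,15]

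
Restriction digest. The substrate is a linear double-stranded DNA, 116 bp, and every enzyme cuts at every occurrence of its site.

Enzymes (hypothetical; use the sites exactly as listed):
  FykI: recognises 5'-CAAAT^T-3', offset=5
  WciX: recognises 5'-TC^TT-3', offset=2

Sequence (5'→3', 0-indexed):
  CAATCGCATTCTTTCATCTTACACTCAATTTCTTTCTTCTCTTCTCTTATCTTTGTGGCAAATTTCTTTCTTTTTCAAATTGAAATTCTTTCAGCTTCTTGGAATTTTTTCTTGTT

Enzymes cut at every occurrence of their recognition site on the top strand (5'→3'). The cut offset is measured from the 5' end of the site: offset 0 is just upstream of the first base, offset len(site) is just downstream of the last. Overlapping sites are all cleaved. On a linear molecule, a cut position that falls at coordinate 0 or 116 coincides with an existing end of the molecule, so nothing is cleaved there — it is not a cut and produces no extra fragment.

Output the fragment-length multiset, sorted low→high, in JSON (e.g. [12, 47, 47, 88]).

Per-enzyme occurrences:
  FykI (CAAATT, off=5): starts [58, 75] → cuts [63, 80]
  WciX (TCTT, off=2): starts [9, 16, 30, 34, 39, 44, 49, 64, 68, 86, 96, 109] → cuts [11, 18, 32, 36, 41, 46, 51, 66, 70, 88, 98, 111]

All cut coordinates (distinct, sorted): [11, 18, 32, 36, 41, 46, 51, 63, 66, 70, 80, 88, 98, 111]

Fragment lengths:
  [0,11): 11 bp
  [11,18): 7 bp
  [18,32): 14 bp
  [32,36): 4 bp
  [36,41): 5 bp
  [41,46): 5 bp
  [46,51): 5 bp
  [51,63): 12 bp
  [63,66): 3 bp
  [66,70): 4 bp
  [70,80): 10 bp
  [80,88): 8 bp
  [88,98): 10 bp
  [98,111): 13 bp
  [111,116): 5 bp

[3,4,4,5,5,5,5,7,8,10,10,11,12,13,14]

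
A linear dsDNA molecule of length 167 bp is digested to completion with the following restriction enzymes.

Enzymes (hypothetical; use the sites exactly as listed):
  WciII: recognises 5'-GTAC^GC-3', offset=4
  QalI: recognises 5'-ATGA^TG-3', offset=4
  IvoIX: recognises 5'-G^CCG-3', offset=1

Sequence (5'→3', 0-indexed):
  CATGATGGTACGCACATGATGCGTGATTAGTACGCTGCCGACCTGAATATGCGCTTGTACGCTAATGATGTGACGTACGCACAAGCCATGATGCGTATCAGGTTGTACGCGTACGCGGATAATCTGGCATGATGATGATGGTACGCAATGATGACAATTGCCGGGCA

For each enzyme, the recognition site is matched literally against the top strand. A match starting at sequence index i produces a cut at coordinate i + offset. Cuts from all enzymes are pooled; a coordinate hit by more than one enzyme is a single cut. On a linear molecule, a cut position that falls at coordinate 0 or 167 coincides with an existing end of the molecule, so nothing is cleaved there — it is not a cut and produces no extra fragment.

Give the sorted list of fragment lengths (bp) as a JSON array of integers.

Scan for sites:
  WciII GTACGC/4: at [7, 29, 56, 74, 104, 110, 140] ⇒ [11, 33, 60, 78, 108, 114, 144]
  QalI ATGATG/4: at [1, 15, 64, 87, 128, 131, 134, 147] ⇒ [5, 19, 68, 91, 132, 135, 138, 151]
  IvoIX GCCG/1: at [36, 159] ⇒ [37, 160]

Pooled cuts: [5, 11, 19, 33, 37, 60, 68, 78, 91, 108, 114, 132, 135, 138, 144, 151, 160]

Fragments:
  [0,5): 5 bp
  [5,11): 6 bp
  [11,19): 8 bp
  [19,33): 14 bp
  [33,37): 4 bp
  [37,60): 23 bp
  [60,68): 8 bp
  [68,78): 10 bp
  [78,91): 13 bp
  [91,108): 17 bp
  [108,114): 6 bp
  [114,132): 18 bp
  [132,135): 3 bp
  [135,138): 3 bp
  [138,144): 6 bp
  [144,151): 7 bp
  [151,160): 9 bp
  [160,167): 7 bp

[3,3,4,5,6,6,6,7,7,8,8,9,10,13,14,17,18,23]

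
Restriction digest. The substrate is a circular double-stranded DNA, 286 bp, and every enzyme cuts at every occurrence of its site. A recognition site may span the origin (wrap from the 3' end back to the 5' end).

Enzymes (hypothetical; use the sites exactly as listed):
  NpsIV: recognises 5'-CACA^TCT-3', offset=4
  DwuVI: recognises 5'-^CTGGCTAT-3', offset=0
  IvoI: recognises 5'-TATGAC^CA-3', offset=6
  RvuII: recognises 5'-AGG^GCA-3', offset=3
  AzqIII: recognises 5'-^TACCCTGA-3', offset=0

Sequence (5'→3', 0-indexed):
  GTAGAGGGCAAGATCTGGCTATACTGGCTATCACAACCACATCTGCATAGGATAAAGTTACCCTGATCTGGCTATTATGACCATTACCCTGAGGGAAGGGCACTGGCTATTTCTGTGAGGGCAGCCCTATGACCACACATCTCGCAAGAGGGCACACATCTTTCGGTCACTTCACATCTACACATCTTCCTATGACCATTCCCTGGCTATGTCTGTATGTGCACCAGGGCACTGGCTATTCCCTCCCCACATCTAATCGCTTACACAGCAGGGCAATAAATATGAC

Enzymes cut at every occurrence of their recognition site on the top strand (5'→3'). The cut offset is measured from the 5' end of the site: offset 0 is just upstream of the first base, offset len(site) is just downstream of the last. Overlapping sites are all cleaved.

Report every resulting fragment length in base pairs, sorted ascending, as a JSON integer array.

[3,3,3,6,6,7,7,8,9,9,12,12,13,14,15,17,18,18,18,20,21,21,26]

Scan for sites:
  NpsIV (CACATCT, off=4): starts [37, 135, 154, 172, 180, 247] → cuts [41, 139, 158, 176, 184, 251]
  DwuVI (CTGGCTAT, off=0): starts [14, 23, 67, 102, 202, 231] → cuts [14, 23, 67, 102, 202, 231]
  IvoI (TATGACCA, off=6): starts [75, 127, 190] → cuts [81, 133, 196]
  RvuII (AGGGCA, off=3): starts [4, 96, 117, 148, 225, 269] → cuts [7, 99, 120, 151, 228, 272]
  AzqIII (TACCCTGA, off=0): starts [58, 84] → cuts [58, 84]

Pooled cuts: [7, 14, 23, 41, 58, 67, 81, 84, 99, 102, 120, 133, 139, 151, 158, 176, 184, 196, 202, 228, 231, 251, 272]

Fragments:
  7→14: 7 bp
  14→23: 9 bp
  23→41: 18 bp
  41→58: 17 bp
  58→67: 9 bp
  67→81: 14 bp
  81→84: 3 bp
  84→99: 15 bp
  99→102: 3 bp
  102→120: 18 bp
  120→133: 13 bp
  133→139: 6 bp
  139→151: 12 bp
  151→158: 7 bp
  158→176: 18 bp
  176→184: 8 bp
  184→196: 12 bp
  196→202: 6 bp
  202→228: 26 bp
  228→231: 3 bp
  231→251: 20 bp
  251→272: 21 bp
  272→7 (wrap): 286-272+7 = 21 bp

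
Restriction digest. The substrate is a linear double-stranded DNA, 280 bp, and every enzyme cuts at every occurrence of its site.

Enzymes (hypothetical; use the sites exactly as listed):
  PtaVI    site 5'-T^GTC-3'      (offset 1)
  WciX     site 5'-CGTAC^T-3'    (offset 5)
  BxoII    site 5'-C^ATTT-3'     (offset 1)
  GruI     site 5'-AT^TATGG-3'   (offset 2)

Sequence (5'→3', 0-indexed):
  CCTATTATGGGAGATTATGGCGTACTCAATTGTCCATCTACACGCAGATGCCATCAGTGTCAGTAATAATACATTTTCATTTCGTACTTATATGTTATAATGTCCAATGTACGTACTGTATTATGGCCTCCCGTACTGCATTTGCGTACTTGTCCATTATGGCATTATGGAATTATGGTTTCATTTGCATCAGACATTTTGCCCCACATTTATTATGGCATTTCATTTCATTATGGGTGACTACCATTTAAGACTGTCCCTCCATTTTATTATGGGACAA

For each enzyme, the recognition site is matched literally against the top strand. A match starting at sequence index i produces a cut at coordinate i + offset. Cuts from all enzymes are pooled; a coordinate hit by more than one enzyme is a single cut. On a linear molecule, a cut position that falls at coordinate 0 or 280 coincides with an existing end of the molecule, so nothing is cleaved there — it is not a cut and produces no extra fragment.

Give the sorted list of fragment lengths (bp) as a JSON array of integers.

Site scan:
  PtaVI TGTC/1: at [30, 57, 100, 150, 254] ⇒ [31, 58, 101, 151, 255]
  WciX CGTACT/5: at [20, 82, 111, 131, 144] ⇒ [25, 87, 116, 136, 149]
  BxoII CATTT/1: at [71, 77, 138, 181, 194, 206, 218, 223, 244, 262] ⇒ [72, 78, 139, 182, 195, 207, 219, 224, 245, 263]
  GruI ATTATGG/2: at [3, 13, 119, 155, 163, 171, 211, 229, 268] ⇒ [5, 15, 121, 157, 165, 173, 213, 231, 270]

All cut coordinates (distinct, sorted): [5, 15, 25, 31, 58, 72, 78, 87, 101, 116, 121, 136, 139, 149, 151, 157, 165, 173, 182, 195, 207, 213, 219, 224, 231, 245, 255, 263, 270]

Fragments:
  [0,5): 5 bp
  [5,15): 10 bp
  [15,25): 10 bp
  [25,31): 6 bp
  [31,58): 27 bp
  [58,72): 14 bp
  [72,78): 6 bp
  [78,87): 9 bp
  [87,101): 14 bp
  [101,116): 15 bp
  [116,121): 5 bp
  [121,136): 15 bp
  [136,139): 3 bp
  [139,149): 10 bp
  [149,151): 2 bp
  [151,157): 6 bp
  [157,165): 8 bp
  [165,173): 8 bp
  [173,182): 9 bp
  [182,195): 13 bp
  [195,207): 12 bp
  [207,213): 6 bp
  [213,219): 6 bp
  [219,224): 5 bp
  [224,231): 7 bp
  [231,245): 14 bp
  [245,255): 10 bp
  [255,263): 8 bp
  [263,270): 7 bp
  [270,280): 10 bp

[2,3,5,5,5,6,6,6,6,6,7,7,8,8,8,9,9,10,10,10,10,10,12,13,14,14,14,15,15,27]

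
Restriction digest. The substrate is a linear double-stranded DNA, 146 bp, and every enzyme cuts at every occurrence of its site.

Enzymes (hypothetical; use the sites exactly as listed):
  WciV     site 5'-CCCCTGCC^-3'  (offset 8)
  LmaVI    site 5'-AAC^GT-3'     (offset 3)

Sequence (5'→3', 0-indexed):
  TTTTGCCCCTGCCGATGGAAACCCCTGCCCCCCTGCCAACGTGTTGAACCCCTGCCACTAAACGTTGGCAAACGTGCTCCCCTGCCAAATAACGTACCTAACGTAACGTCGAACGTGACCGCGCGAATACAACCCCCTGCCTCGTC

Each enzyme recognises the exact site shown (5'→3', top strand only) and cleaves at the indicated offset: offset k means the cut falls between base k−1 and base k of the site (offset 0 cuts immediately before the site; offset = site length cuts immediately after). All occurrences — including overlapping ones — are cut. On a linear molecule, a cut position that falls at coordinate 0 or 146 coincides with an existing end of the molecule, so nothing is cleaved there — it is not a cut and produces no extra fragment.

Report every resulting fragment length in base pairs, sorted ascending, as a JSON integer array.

Per-enzyme occurrences:
  WciV CCCCTGCC/8: at [5, 21, 29, 48, 78, 133] ⇒ [13, 29, 37, 56, 86, 141]
  LmaVI AACGT/3: at [37, 60, 70, 90, 99, 104, 111] ⇒ [40, 63, 73, 93, 102, 107, 114]

All cut coordinates (distinct, sorted): [13, 29, 37, 40, 56, 63, 73, 86, 93, 102, 107, 114, 141]

Fragments:
  [0,13): 13 bp
  [13,29): 16 bp
  [29,37): 8 bp
  [37,40): 3 bp
  [40,56): 16 bp
  [56,63): 7 bp
  [63,73): 10 bp
  [73,86): 13 bp
  [86,93): 7 bp
  [93,102): 9 bp
  [102,107): 5 bp
  [107,114): 7 bp
  [114,141): 27 bp
  [141,146): 5 bp

[3,5,5,7,7,7,8,9,10,13,13,16,16,27]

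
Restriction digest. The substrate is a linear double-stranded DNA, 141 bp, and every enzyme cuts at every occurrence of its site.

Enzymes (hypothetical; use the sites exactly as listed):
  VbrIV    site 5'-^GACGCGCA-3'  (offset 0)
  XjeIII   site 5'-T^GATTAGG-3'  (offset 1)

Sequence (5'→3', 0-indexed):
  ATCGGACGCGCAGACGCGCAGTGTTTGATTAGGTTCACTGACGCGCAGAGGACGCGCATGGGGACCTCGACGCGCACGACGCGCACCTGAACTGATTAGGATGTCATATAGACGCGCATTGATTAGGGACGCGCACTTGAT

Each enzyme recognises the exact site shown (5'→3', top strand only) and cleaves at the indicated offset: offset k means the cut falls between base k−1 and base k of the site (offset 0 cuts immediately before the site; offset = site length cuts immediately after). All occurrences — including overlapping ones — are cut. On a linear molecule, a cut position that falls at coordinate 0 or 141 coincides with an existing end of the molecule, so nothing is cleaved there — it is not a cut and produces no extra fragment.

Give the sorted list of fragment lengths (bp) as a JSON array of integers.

[4,7,8,9,10,11,13,14,14,16,17,18]

Scan for sites:
  VbrIV GACGCGCA/0: at [4, 12, 39, 50, 68, 77, 110, 127] ⇒ [4, 12, 39, 50, 68, 77, 110, 127]
  XjeIII TGATTAGG/1: at [25, 92, 119] ⇒ [26, 93, 120]

Pooled cuts: [4, 12, 26, 39, 50, 68, 77, 93, 110, 120, 127]

Fragments:
  [0,4): 4 bp
  [4,12): 8 bp
  [12,26): 14 bp
  [26,39): 13 bp
  [39,50): 11 bp
  [50,68): 18 bp
  [68,77): 9 bp
  [77,93): 16 bp
  [93,110): 17 bp
  [110,120): 10 bp
  [120,127): 7 bp
  [127,141): 14 bp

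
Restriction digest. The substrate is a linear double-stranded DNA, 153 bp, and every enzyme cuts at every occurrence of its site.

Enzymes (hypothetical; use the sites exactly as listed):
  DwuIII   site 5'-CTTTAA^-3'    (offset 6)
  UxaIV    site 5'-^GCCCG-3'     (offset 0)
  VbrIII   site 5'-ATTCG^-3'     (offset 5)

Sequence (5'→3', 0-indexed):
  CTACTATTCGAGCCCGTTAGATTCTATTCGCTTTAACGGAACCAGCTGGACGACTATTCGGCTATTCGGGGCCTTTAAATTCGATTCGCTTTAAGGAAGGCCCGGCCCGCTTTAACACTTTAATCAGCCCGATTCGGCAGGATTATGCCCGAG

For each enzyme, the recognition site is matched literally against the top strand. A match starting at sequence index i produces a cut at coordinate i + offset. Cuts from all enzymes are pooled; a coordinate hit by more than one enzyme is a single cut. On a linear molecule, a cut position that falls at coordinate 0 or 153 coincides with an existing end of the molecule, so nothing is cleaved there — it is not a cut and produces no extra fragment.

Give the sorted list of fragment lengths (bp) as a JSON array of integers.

Scan for sites:
  DwuIII (CTTTAA, off=6): starts [30, 72, 88, 109, 117] → cuts [36, 78, 94, 115, 123]
  UxaIV (GCCCG, off=0): starts [11, 99, 104, 126, 146] → cuts [11, 99, 104, 126, 146]
  VbrIII (ATTCG, off=5): starts [5, 25, 55, 63, 78, 83, 131] → cuts [10, 30, 60, 68, 83, 88, 136]

Pooled cuts: [10, 11, 30, 36, 60, 68, 78, 83, 88, 94, 99, 104, 115, 123, 126, 136, 146]

Fragments:
  [0,10): 10 bp
  [10,11): 1 bp
  [11,30): 19 bp
  [30,36): 6 bp
  [36,60): 24 bp
  [60,68): 8 bp
  [68,78): 10 bp
  [78,83): 5 bp
  [83,88): 5 bp
  [88,94): 6 bp
  [94,99): 5 bp
  [99,104): 5 bp
  [104,115): 11 bp
  [115,123): 8 bp
  [123,126): 3 bp
  [126,136): 10 bp
  [136,146): 10 bp
  [146,153): 7 bp

[1,3,5,5,5,5,6,6,7,8,8,10,10,10,10,11,19,24]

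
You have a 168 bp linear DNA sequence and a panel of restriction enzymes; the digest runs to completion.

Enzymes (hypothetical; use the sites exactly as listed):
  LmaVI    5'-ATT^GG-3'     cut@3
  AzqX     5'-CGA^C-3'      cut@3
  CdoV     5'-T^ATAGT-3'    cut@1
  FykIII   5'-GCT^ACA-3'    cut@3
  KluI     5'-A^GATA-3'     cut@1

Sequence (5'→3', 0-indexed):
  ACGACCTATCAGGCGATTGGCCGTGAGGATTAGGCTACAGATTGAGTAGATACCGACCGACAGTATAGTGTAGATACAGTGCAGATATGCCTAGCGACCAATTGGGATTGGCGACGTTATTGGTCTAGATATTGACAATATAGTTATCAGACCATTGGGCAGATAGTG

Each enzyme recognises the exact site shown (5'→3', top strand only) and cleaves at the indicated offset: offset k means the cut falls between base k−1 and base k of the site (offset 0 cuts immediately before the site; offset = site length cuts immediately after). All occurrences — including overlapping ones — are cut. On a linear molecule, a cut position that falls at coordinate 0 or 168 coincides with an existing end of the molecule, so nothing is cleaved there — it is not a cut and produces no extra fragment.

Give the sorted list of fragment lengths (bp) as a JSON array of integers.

[4,4,4,5,5,6,6,6,7,7,8,8,11,12,12,14,14,17,18]

Site scan:
  LmaVI (ATTGG, off=3): starts [15, 100, 106, 118, 153] → cuts [18, 103, 109, 121, 156]
  AzqX (CGAC, off=3): starts [1, 53, 57, 94, 111] → cuts [4, 56, 60, 97, 114]
  CdoV (TATAGT, off=1): starts [63, 138] → cuts [64, 139]
  FykIII (GCTACA, off=3): starts [33] → cuts [36]
  KluI (AGATA, off=1): starts [47, 71, 82, 126, 160] → cuts [48, 72, 83, 127, 161]

All cut coordinates (distinct, sorted): [4, 18, 36, 48, 56, 60, 64, 72, 83, 97, 103, 109, 114, 121, 127, 139, 156, 161]

Fragments:
  [0,4): 4 bp
  [4,18): 14 bp
  [18,36): 18 bp
  [36,48): 12 bp
  [48,56): 8 bp
  [56,60): 4 bp
  [60,64): 4 bp
  [64,72): 8 bp
  [72,83): 11 bp
  [83,97): 14 bp
  [97,103): 6 bp
  [103,109): 6 bp
  [109,114): 5 bp
  [114,121): 7 bp
  [121,127): 6 bp
  [127,139): 12 bp
  [139,156): 17 bp
  [156,161): 5 bp
  [161,168): 7 bp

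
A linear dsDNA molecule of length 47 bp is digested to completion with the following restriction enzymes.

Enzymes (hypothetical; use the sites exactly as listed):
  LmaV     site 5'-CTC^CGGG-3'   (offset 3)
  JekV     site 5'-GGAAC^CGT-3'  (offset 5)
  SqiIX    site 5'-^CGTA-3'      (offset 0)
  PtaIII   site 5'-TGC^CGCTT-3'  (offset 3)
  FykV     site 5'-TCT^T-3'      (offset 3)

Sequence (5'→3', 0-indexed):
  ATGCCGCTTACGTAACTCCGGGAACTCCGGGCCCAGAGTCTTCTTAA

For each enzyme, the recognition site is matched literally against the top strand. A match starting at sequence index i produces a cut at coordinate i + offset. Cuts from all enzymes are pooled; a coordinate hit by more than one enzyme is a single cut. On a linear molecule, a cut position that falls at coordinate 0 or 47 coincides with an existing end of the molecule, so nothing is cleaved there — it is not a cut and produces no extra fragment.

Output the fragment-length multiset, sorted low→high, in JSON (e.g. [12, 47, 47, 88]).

Scan for sites:
  LmaV CTCCGGG/3: at [15, 24] ⇒ [18, 27]
  JekV (GGAACCGT, off=5): no sites
  SqiIX CGTA/0: at [10] ⇒ [10]
  PtaIII TGCCGCTT/3: at [1] ⇒ [4]
  FykV TCTT/3: at [38, 41] ⇒ [41, 44]

All cut coordinates (distinct, sorted): [4, 10, 18, 27, 41, 44]

Fragments:
  [0,4): 4 bp
  [4,10): 6 bp
  [10,18): 8 bp
  [18,27): 9 bp
  [27,41): 14 bp
  [41,44): 3 bp
  [44,47): 3 bp

[3,3,4,6,8,9,14]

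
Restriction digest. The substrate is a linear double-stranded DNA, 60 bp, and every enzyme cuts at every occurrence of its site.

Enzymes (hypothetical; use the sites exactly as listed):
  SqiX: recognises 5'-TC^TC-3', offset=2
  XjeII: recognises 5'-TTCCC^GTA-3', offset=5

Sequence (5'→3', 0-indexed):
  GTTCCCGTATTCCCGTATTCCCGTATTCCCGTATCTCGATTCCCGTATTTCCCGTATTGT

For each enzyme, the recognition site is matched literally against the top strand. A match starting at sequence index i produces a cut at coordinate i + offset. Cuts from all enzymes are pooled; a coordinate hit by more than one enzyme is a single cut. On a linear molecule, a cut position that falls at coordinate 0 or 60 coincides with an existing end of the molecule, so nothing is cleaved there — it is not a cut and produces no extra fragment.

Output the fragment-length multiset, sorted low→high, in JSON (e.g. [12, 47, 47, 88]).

[5,6,7,8,8,8,9,9]

Scan for sites:
  SqiX (TCTC, off=2): starts [33] → cuts [35]
  XjeII (TTCCCGTA, off=5): starts [1, 9, 17, 25, 39, 48] → cuts [6, 14, 22, 30, 44, 53]

Pooled cuts: [6, 14, 22, 30, 35, 44, 53]

Fragments:
  [0,6): 6 bp
  [6,14): 8 bp
  [14,22): 8 bp
  [22,30): 8 bp
  [30,35): 5 bp
  [35,44): 9 bp
  [44,53): 9 bp
  [53,60): 7 bp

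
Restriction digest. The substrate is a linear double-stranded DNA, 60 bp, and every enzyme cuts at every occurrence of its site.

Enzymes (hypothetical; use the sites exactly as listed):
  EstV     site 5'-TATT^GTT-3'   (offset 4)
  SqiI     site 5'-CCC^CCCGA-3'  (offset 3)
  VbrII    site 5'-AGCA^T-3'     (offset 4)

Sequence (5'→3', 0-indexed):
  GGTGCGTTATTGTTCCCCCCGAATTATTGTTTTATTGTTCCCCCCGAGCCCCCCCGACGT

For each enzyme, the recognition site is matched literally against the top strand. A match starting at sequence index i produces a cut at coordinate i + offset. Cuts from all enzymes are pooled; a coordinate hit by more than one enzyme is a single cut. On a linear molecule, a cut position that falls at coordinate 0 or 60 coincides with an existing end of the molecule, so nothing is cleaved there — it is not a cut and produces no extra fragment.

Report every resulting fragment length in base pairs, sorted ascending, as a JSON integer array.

Per-enzyme occurrences:
  EstV (TATTGTT, off=4): starts [7, 24, 32] → cuts [11, 28, 36]
  SqiI (CCCCCCGA, off=3): starts [14, 39, 49] → cuts [17, 42, 52]
  VbrII (AGCAT, off=4): no sites

Pooled cuts: [11, 17, 28, 36, 42, 52]

Fragments:
  [0,11): 11 bp
  [11,17): 6 bp
  [17,28): 11 bp
  [28,36): 8 bp
  [36,42): 6 bp
  [42,52): 10 bp
  [52,60): 8 bp

[6,6,8,8,10,11,11]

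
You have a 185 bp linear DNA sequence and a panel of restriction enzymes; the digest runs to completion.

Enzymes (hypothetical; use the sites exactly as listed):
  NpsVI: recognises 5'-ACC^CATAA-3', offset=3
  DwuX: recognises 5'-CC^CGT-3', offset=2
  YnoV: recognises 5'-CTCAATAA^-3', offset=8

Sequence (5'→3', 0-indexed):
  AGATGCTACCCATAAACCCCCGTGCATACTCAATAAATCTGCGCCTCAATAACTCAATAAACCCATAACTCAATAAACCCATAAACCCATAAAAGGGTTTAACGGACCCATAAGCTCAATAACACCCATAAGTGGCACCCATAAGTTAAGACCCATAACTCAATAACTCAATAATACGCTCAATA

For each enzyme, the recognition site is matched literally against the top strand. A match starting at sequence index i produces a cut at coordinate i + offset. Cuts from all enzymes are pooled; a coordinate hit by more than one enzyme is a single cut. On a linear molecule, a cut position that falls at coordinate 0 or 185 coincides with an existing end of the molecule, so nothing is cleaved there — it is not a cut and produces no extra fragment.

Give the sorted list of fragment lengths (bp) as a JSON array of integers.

Per-enzyme occurrences:
  NpsVI (ACCCATAA, off=3): starts [7, 60, 76, 84, 105, 123, 136, 150] → cuts [10, 63, 79, 87, 108, 126, 139, 153]
  DwuX (CCCGT, off=2): starts [18] → cuts [20]
  YnoV (CTCAATAA, off=8): starts [28, 44, 52, 68, 114, 158, 166] → cuts [36, 52, 60, 76, 122, 166, 174]

Pooled cuts: [10, 20, 36, 52, 60, 63, 76, 79, 87, 108, 122, 126, 139, 153, 166, 174]

Fragment lengths:
  [0,10): 10 bp
  [10,20): 10 bp
  [20,36): 16 bp
  [36,52): 16 bp
  [52,60): 8 bp
  [60,63): 3 bp
  [63,76): 13 bp
  [76,79): 3 bp
  [79,87): 8 bp
  [87,108): 21 bp
  [108,122): 14 bp
  [122,126): 4 bp
  [126,139): 13 bp
  [139,153): 14 bp
  [153,166): 13 bp
  [166,174): 8 bp
  [174,185): 11 bp

[3,3,4,8,8,8,10,10,11,13,13,13,14,14,16,16,21]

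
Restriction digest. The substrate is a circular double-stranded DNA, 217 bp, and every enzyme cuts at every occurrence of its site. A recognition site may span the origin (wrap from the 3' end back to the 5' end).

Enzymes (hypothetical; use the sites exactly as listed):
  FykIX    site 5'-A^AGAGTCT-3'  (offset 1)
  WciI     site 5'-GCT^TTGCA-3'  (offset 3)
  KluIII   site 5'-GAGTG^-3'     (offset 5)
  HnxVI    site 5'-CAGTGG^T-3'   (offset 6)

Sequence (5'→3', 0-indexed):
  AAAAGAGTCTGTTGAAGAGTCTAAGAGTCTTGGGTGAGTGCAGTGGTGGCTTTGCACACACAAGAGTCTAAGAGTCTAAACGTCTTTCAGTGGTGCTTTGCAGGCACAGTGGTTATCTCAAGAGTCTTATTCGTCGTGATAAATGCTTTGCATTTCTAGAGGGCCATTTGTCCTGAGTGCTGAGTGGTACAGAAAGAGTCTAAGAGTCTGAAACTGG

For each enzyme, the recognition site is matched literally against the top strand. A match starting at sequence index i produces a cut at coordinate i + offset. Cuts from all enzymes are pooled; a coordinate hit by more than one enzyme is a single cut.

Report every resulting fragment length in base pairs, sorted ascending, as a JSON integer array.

Per-enzyme occurrences:
  FykIX (AAGAGTCT, off=1): starts [2, 14, 22, 61, 69, 119, 193, 201] → cuts [3, 15, 23, 62, 70, 120, 194, 202]
  WciI (GCTTTGCA, off=3): starts [48, 94, 144] → cuts [51, 97, 147]
  KluIII (GAGTG, off=5): starts [35, 174, 181] → cuts [40, 179, 186]
  HnxVI (CAGTGGT, off=6): starts [40, 87, 106] → cuts [46, 93, 112]

All cut coordinates (distinct, sorted): [3, 15, 23, 40, 46, 51, 62, 70, 93, 97, 112, 120, 147, 179, 186, 194, 202]

Fragments:
  3→15: 12 bp
  15→23: 8 bp
  23→40: 17 bp
  40→46: 6 bp
  46→51: 5 bp
  51→62: 11 bp
  62→70: 8 bp
  70→93: 23 bp
  93→97: 4 bp
  97→112: 15 bp
  112→120: 8 bp
  120→147: 27 bp
  147→179: 32 bp
  179→186: 7 bp
  186→194: 8 bp
  194→202: 8 bp
  202→3 (wrap): 217-202+3 = 18 bp

[4,5,6,7,8,8,8,8,8,11,12,15,17,18,23,27,32]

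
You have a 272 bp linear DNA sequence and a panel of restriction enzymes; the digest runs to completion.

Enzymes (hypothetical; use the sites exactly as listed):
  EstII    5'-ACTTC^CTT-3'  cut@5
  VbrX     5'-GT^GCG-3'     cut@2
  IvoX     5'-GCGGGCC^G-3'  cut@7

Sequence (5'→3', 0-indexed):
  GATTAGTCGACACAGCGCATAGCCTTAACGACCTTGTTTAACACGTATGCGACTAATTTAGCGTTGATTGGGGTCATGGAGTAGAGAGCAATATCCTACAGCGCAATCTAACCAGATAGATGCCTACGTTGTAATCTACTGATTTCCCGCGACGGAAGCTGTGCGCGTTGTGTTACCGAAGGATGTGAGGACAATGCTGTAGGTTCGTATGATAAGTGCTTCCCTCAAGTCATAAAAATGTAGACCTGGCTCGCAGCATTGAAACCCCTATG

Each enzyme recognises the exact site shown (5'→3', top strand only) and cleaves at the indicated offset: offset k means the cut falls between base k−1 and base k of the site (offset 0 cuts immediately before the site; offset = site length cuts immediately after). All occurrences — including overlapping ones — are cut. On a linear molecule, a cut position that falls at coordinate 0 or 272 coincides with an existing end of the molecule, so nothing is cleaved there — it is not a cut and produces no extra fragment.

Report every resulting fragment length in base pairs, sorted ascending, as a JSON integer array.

Site scan:
  EstII (ACTTCCTT, off=5): no sites
  VbrX (GTGCG, off=2): starts [160] → cuts [162]
  IvoX (GCGGGCCG, off=7): no sites

Pooled cuts: [162]

Fragment lengths:
  [0,162): 162 bp
  [162,272): 110 bp

[110,162]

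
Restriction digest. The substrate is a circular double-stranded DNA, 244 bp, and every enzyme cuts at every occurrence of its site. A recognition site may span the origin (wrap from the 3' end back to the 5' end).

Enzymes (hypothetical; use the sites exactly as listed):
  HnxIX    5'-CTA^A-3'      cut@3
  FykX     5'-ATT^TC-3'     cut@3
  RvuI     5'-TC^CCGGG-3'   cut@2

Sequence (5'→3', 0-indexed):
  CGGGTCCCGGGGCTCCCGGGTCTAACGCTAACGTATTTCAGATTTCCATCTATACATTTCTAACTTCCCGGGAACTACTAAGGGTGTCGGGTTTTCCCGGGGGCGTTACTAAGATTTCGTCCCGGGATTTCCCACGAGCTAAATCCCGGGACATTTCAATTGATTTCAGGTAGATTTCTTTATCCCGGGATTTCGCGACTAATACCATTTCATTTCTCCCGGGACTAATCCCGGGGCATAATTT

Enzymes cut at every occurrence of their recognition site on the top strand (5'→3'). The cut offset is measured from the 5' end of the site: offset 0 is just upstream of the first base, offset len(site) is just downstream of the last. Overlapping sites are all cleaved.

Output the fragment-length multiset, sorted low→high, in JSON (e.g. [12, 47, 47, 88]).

Scan for sites:
  HnxIX (CTAA, off=3): starts [21, 27, 59, 77, 108, 138, 198, 224] → cuts [24, 30, 62, 80, 111, 141, 201, 227]
  FykX (ATTTC, off=3): starts [34, 41, 55, 113, 126, 152, 162, 173, 189, 206, 211, 240] → cuts [37, 44, 58, 116, 129, 155, 165, 176, 192, 209, 214, 243]
  RvuI (TCCCGGG, off=2): starts [4, 13, 65, 94, 119, 143, 182, 216, 228] → cuts [6, 15, 67, 96, 121, 145, 184, 218, 230]

All cut coordinates (distinct, sorted): [6, 15, 24, 30, 37, 44, 58, 62, 67, 80, 96, 111, 116, 121, 129, 141, 145, 155, 165, 176, 184, 192, 201, 209, 214, 218, 227, 230, 243]

Fragment lengths:
  6→15: 9 bp
  15→24: 9 bp
  24→30: 6 bp
  30→37: 7 bp
  37→44: 7 bp
  44→58: 14 bp
  58→62: 4 bp
  62→67: 5 bp
  67→80: 13 bp
  80→96: 16 bp
  96→111: 15 bp
  111→116: 5 bp
  116→121: 5 bp
  121→129: 8 bp
  129→141: 12 bp
  141→145: 4 bp
  145→155: 10 bp
  155→165: 10 bp
  165→176: 11 bp
  176→184: 8 bp
  184→192: 8 bp
  192→201: 9 bp
  201→209: 8 bp
  209→214: 5 bp
  214→218: 4 bp
  218→227: 9 bp
  227→230: 3 bp
  230→243: 13 bp
  243→6 (wrap): 244-243+6 = 7 bp

[3,4,4,4,5,5,5,5,6,7,7,7,8,8,8,8,9,9,9,9,10,10,11,12,13,13,14,15,16]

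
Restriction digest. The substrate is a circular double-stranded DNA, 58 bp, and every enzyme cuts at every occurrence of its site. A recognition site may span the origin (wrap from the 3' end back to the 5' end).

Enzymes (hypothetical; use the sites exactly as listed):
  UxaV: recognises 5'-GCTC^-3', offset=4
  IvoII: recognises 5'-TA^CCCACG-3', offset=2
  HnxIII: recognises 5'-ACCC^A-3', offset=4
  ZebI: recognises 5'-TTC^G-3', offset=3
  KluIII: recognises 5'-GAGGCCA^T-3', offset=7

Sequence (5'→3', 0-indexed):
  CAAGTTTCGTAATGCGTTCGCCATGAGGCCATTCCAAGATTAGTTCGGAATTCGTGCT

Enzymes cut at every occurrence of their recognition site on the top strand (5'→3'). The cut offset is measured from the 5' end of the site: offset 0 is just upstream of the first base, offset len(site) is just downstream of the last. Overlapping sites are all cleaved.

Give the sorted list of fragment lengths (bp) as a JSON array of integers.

Per-enzyme occurrences:
  UxaV (GCTC, off=4): starts [55] → cuts [1]
  IvoII (TACCCACG, off=2): no sites
  HnxIII (ACCCA, off=4): no sites
  ZebI (TTCG, off=3): starts [5, 16, 43, 50] → cuts [8, 19, 46, 53]
  KluIII (GAGGCCAT, off=7): starts [24] → cuts [31]

All cut coordinates (distinct, sorted): [1, 8, 19, 31, 46, 53]

Fragments:
  1→8: 7 bp
  8→19: 11 bp
  19→31: 12 bp
  31→46: 15 bp
  46→53: 7 bp
  53→1 (wrap): 58-53+1 = 6 bp

[6,7,7,11,12,15]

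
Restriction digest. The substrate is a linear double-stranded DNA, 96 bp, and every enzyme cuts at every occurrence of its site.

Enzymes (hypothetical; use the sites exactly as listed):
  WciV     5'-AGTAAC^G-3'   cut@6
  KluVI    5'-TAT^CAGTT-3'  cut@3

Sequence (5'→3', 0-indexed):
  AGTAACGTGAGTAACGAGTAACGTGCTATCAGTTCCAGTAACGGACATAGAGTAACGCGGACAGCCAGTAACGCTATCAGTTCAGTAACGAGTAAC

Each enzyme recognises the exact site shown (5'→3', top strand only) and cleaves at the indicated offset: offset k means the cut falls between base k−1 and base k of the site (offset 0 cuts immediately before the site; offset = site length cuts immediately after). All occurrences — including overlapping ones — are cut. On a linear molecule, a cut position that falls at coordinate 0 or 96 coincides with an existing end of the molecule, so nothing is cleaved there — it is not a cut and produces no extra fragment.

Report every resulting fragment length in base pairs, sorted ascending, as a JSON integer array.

Scan for sites:
  WciV (AGTAACG, off=6): starts [0, 9, 16, 36, 50, 66, 83] → cuts [6, 15, 22, 42, 56, 72, 89]
  KluVI (TATCAGTT, off=3): starts [26, 74] → cuts [29, 77]

All cut coordinates (distinct, sorted): [6, 15, 22, 29, 42, 56, 72, 77, 89]

Fragments:
  [0,6): 6 bp
  [6,15): 9 bp
  [15,22): 7 bp
  [22,29): 7 bp
  [29,42): 13 bp
  [42,56): 14 bp
  [56,72): 16 bp
  [72,77): 5 bp
  [77,89): 12 bp
  [89,96): 7 bp

[5,6,7,7,7,9,12,13,14,16]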